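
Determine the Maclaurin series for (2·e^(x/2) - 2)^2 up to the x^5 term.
x^5/32 + 7·x^4/48 + x^3/2 + x^2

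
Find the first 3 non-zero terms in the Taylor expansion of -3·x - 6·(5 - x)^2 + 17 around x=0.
-6·x^2 + 57·x - 133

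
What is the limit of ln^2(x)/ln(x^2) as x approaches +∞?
This is an ∞/∞ indeterminate form as x → +∞.
Write ln(x^2) = 2·ln(x), reducing the quotient to ln(x)/2 → ∞.
Limit = ∞.

Final answer: ∞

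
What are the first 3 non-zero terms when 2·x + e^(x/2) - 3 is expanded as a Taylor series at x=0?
x^2/8 + 5·x/2 - 2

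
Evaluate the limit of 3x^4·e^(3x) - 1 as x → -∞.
The product is a 0·∞ indeterminate form at x → -∞.
Rewrite the product as 3x^4 / e^(-3x) (an ∞/∞ form) and apply L'Hôpital, or use the standard hierarchy e^(3|x|) ≫ |x^4| as x → -∞.
The indeterminate product → 0, so the limit = -1.

Final answer: -1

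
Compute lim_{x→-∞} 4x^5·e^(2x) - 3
The product is a 0·∞ indeterminate form at x → -∞.
Rewrite the product as 4x^5 / e^(-2x) (an ∞/∞ form) and apply L'Hôpital, or use the standard hierarchy e^(2|x|) ≫ |x^5| as x → -∞.
The indeterminate product → 0, so the limit = -3.

Final answer: -3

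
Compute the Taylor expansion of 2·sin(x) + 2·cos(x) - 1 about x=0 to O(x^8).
-x^7/2520 - x^6/360 + x^5/60 + x^4/12 - x^3/3 - x^2 + 2·x + 1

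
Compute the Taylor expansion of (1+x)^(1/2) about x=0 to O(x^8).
33·x^7/2048 - 21·x^6/1024 + 7·x^5/256 - 5·x^4/128 + x^3/16 - x^2/8 + x/2 + 1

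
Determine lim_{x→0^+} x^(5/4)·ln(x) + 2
The product is a 0·∞ indeterminate form at x → 0⁺.
Rewrite the product as ln(x) / x^(-5/4) and apply L'Hôpital, or use the standard hierarchy x^(-5/4) ≫ |ln x| as x → 0⁺.
The indeterminate product → 0, so the limit = 2.

Final answer: 2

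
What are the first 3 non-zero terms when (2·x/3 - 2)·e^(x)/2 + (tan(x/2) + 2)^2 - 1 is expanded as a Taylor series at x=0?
x^2/12 + 4·x/3 + 2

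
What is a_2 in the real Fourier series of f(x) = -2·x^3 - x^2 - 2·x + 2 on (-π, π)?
a_2 = (1/π) ∫_{-π}^{π} f(x)·cos(2x) dx.
Evaluate the integral (use parity and integration by parts as needed): a_2 = -1.

Final answer: -1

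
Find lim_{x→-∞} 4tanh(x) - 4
Evaluate the dominant behaviour as x → -∞; each term tends to a finite value or vanishes.
Limit = -8.

Final answer: -8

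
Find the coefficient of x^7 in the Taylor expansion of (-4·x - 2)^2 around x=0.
Expand to order 7: (-4·x - 2)^2 = 16·x^2 + 16·x + 4 + O(x^8).
The coefficient of x^7 is 0.

Final answer: 0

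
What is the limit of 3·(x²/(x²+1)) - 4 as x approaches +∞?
Evaluate the dominant behaviour as x → +∞; each term tends to a finite value or vanishes.
Limit = -1.

Final answer: -1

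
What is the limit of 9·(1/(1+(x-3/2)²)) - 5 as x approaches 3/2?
Direct substitution at x = 3/2 gives 4.

Final answer: 4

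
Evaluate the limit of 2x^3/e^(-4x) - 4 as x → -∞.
The quotient is an ∞/∞ indeterminate form as x → -∞.
Compare growth rates of the dominant terms (exponentials ≫ polynomials ≫ logarithms), or apply L'Hôpital's rule; the quotient → 0.
Adding the constant: 0 - 4 = -4. Limit = -4.

Final answer: -4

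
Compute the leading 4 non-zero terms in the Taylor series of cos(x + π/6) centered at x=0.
x^3/12 - √(3)·x^2/4 - x/2 + √(3)/2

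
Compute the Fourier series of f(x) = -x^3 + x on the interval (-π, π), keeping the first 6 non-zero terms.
(14 - 2·π^2)·sin(x) + (-5/2 + π^2)·sin(2·x) + (10/9 - 2·π^2/3)·sin(3·x) + (-11/16 + π^2/2)·sin(4·x) + (62/125 - 2·π^2/5)·sin(5·x) + (-7/18 + π^2/3)·sin(6·x)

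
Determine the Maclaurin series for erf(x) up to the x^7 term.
-x^7/(21·√(π)) + x^5/(5·√(π)) - 2·x^3/(3·√(π)) + 2·x/√(π)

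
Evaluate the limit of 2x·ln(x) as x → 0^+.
This is a 0·∞ indeterminate form at x → 0⁺.
Rewrite the product as 2·ln(x) / x^(-1) and apply L'Hôpital, or use the standard hierarchy x^(-1) ≫ |ln x| as x → 0⁺.
The indeterminate product → 0, so the limit = 0.

Final answer: 0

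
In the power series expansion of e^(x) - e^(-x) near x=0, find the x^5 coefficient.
Expand to order 5: e^(x) - e^(-x) = x^5/60 + x^3/3 + 2·x + O(x^6).
The coefficient of x^5 is 1/60.

Final answer: 1/60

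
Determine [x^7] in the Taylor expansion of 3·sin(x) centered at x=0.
Expand to order 7: 3·sin(x) = -x^7/1680 + x^5/40 - x^3/2 + 3·x + O(x^8).
The coefficient of x^7 is -1/1680.

Final answer: -1/1680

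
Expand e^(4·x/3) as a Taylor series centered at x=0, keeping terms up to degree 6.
256·x^6/32805 + 128·x^5/3645 + 32·x^4/243 + 32·x^3/81 + 8·x^2/9 + 4·x/3 + 1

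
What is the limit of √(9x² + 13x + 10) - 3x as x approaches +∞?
As x → +∞: multiply by the conjugate to get (13x+10)/(√(9x²+13x+10)+3x); the denominator ~ 6x, so the limit is 13/6.
Limit = 13/6.

Final answer: 13/6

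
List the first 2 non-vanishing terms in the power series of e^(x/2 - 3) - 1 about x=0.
x·e^(-3)/2 - 1 + e^(-3)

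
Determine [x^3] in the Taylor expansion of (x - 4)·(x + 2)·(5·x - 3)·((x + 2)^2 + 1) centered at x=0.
Expand to order 3: (x - 4)·(x + 2)·(5·x - 3)·((x + 2)^2 + 1) = -61·x^3 - 177·x^2 - 74·x + 120 + O(x^4).
The coefficient of x^3 is -61.

Final answer: -61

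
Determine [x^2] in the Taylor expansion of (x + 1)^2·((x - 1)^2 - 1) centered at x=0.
Expand to order 2: (x + 1)^2·((x - 1)^2 - 1) = -3·x^2 - 2·x + O(x^3).
The coefficient of x^2 is -3.

Final answer: -3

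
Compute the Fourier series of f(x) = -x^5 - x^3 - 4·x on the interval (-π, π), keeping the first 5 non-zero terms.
(-236 - 2·π^4 + 38·π^2)·sin(x) + (-4·π^2 + 10 + π^4)·sin(2·x) + (-2·π^4/3 - 260/81 + 22·π^2/27)·sin(3·x) + (-π^2/8 + 131/64 + π^4/2)·sin(4·x) + (-2·π^4/5 - 988/625 - 2·π^2/25)·sin(5·x)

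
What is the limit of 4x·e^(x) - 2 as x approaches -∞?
The product is a 0·∞ indeterminate form at x → -∞.
Rewrite the product as 4x / e^(-x) (an ∞/∞ form) and apply L'Hôpital, or use the standard hierarchy e^(|x|) ≫ |x| as x → -∞.
The indeterminate product → 0, so the limit = -2.

Final answer: -2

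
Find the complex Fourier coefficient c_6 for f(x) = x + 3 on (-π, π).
Compute the real Fourier coefficients first: a_6 = 0, b_6 = -1/3.
Then c_6 = (a_6 − i·b_6)/2 = i/6.

Final answer: i/6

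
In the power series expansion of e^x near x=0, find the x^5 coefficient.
Expand to order 5: e^x = x^5/120 + x^4/24 + x^3/6 + x^2/2 + x + 1 + O(x^6).
The coefficient of x^5 is 1/120.

Final answer: 1/120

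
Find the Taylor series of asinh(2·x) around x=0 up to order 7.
-40·x^7/7 + 12·x^5/5 - 4·x^3/3 + 2·x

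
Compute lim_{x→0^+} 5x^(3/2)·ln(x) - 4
The product is a 0·∞ indeterminate form at x → 0⁺.
Rewrite the product as 5·ln(x) / x^(-3/2) and apply L'Hôpital, or use the standard hierarchy x^(-3/2) ≫ |ln x| as x → 0⁺.
The indeterminate product → 0, so the limit = -4.

Final answer: -4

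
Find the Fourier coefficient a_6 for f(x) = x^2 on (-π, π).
a_6 = (1/π) ∫_{-π}^{π} f(x)·cos(6x) dx.
Evaluate the integral (use parity and integration by parts as needed): a_6 = 1/9.

Final answer: 1/9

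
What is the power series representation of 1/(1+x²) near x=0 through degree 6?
-x^6 + x^4 - x^2 + 1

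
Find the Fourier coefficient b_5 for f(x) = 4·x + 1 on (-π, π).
b_5 = (1/π) ∫_{-π}^{π} f(x)·sin(5x) dx.
Evaluate the integral (use parity and integration by parts as needed): b_5 = 8/5.

Final answer: 8/5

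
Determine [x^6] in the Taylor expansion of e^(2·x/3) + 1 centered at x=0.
Expand to order 6: e^(2·x/3) + 1 = 4·x^6/32805 + 4·x^5/3645 + 2·x^4/243 + 4·x^3/81 + 2·x^2/9 + 2·x/3 + 2 + O(x^7).
The coefficient of x^6 is 4/32805.

Final answer: 4/32805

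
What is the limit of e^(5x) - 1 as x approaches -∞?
Evaluate the dominant behaviour as x → -∞; each term tends to a finite value or vanishes.
Limit = -1.

Final answer: -1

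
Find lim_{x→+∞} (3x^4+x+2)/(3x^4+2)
This is an ∞/∞ indeterminate form as x → +∞.
Divide numerator and denominator by x^4 and let the lower-order terms vanish; the leading terms give 3/3 = 1.
Limit = 1.

Final answer: 1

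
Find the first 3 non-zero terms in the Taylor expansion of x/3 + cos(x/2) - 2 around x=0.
-x^2/8 + x/3 - 1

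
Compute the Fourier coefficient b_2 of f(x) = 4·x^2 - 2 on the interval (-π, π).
b_2 = (1/π) ∫_{-π}^{π} f(x)·sin(2x) dx.
Evaluate the integral (use parity and integration by parts as needed): b_2 = 0.

Final answer: 0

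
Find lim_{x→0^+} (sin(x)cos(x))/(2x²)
Both numerator and denominator → 0 as x → 0^+; this is a 0/0 indeterminate form.
Expand each to leading order near x = 0: numerator ~ x, denominator ~ 2·x^2.
The limit of the ratio is ∞.

Final answer: ∞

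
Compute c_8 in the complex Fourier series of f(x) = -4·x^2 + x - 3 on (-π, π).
Compute the real Fourier coefficients first: a_8 = -1/4, b_8 = -1/4.
Then c_8 = (a_8 − i·b_8)/2 = -1/8 + i/8.

Final answer: -1/8 + i/8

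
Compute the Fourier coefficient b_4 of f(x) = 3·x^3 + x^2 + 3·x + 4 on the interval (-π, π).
b_4 = (1/π) ∫_{-π}^{π} f(x)·sin(4x) dx.
Evaluate the integral (use parity and integration by parts as needed): b_4 = -3·π^2/2 - 15/16.

Final answer: -3·π^2/2 - 15/16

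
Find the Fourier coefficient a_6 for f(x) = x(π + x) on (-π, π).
a_6 = (1/π) ∫_{-π}^{π} f(x)·cos(6x) dx.
Evaluate the integral (use parity and integration by parts as needed): a_6 = 1/9.

Final answer: 1/9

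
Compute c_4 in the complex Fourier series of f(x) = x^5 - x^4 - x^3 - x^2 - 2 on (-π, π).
Compute the real Fourier coefficients first: a_4 = -π^2/2 - 1/16, b_4 = -π^4/2 - 27/64 + 9·π^2/8.
Then c_4 = (a_4 − i·b_4)/2 = -π^2/4 - 1/32 - 9·i·π^2/16 + 27·i/128 + i·π^4/4.

Final answer: -π^2/4 - 1/32 - 9·i·π^2/16 + 27·i/128 + i·π^4/4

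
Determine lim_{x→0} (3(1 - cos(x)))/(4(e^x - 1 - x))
Both numerator and denominator → 0 as x → 0; this is a 0/0 indeterminate form.
Expand each to leading order near x = 0: numerator ~ 3·x^2/2, denominator ~ 2·x^2.
The limit of the ratio is 3/4.

Final answer: 3/4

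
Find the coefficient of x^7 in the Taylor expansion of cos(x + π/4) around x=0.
Expand to order 7: cos(x + π/4) = √(2)·x^7/10080 - √(2)·x^6/1440 - √(2)·x^5/240 + √(2)·x^4/48 + √(2)·x^3/12 - √(2)·x^2/4 - √(2)·x/2 + √(2)/2 + O(x^8).
The coefficient of x^7 is √(2)/10080.

Final answer: √(2)/10080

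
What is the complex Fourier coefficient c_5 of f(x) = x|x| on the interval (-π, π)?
Compute the real Fourier coefficients first: a_5 = 0, b_5 = (-8 + 50·π^2)/(125·π).
Then c_5 = (a_5 − i·b_5)/2 = -i·π/5 + 4·i/(125·π).

Final answer: -i·π/5 + 4·i/(125·π)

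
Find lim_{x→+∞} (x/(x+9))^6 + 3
As x → +∞: x/(x+9) = 1/(1 + 9/x) → 1, and the 6th power of a limit-1 base also → 1; with the additive constant, 1 + 3 = 4.
Limit = 4.

Final answer: 4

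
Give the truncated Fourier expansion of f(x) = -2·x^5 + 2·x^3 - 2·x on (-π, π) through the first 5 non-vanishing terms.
(-508 - 4·π^4 + 84·π^2)·sin(x) + (-12·π^2 + 20 + 2·π^4)·sin(2·x) + (-4·π^4/3 - 340/81 + 116·π^2/27)·sin(3·x) + (-9·π^2/4 + 59/32 + π^4)·sin(4·x) + (-4·π^4/5 - 716/625 + 36·π^2/25)·sin(5·x)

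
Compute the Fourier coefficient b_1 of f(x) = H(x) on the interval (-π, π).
b_1 = (1/π) ∫_{-π}^{π} f(x)·sin(1x) dx.
Evaluate the integral (use parity and integration by parts as needed): b_1 = 2/π.

Final answer: 2/π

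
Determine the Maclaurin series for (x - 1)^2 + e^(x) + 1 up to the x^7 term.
x^7/5040 + x^6/720 + x^5/120 + x^4/24 + x^3/6 + 3·x^2/2 - x + 3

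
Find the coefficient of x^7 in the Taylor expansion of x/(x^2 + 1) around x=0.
Expand to order 7: x/(x^2 + 1) = -x^7 + x^5 - x^3 + x + O(x^8).
The coefficient of x^7 is -1.

Final answer: -1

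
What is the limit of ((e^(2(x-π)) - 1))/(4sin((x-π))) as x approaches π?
Both numerator and denominator → 0 as x → π; this is a 0/0 indeterminate form.
Expand each to leading order near x = π: numerator ~ 2·(x - π), denominator ~ 4·(x - π).
The limit of the ratio is 1/2.

Final answer: 1/2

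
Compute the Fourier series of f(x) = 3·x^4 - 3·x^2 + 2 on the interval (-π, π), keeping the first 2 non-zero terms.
(156 - 24·π^2)·cos(x) - π^2 + 2 + 3·π^4/5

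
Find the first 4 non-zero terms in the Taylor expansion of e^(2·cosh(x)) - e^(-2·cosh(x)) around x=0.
x^6·(31·e^(-2)/360 + 91·e^(2)/360) + x^4·(-5·e^(-2)/12 + 7·e^(2)/12) + x^2·(e^(-2) + e^(2)) - e^(-2) + e^(2)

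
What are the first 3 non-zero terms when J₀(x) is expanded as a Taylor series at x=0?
x^4/64 - x^2/4 + 1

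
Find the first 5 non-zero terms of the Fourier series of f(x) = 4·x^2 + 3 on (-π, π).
-16·cos(x) + 4·cos(2·x) - 16·cos(3·x)/9 + cos(4·x) + 3 + 4·π^2/3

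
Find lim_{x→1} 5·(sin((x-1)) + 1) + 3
Direct substitution at x = 1 gives 8.

Final answer: 8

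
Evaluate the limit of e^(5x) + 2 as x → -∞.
Evaluate the dominant behaviour as x → -∞; each term tends to a finite value or vanishes.
Limit = 2.

Final answer: 2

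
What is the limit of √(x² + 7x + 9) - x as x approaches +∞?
This is an ∞ − ∞ indeterminate form.
Multiply and divide by the conjugate √(x²+7x + 9) + x; the x² terms cancel, leaving (7x + 9)/(√(x²+7x + 9)+x) → 7/2.
Limit = 7/2.

Final answer: 7/2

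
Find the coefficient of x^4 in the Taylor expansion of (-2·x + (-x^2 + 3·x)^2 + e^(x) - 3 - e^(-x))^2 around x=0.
Expand to order 4: (-2·x + (-x^2 + 3·x)^2 + e^(x) - 3 - e^(-x))^2 = 75·x^4 + 34·x^3 - 54·x^2 + 9 + O(x^5).
The coefficient of x^4 is 75.

Final answer: 75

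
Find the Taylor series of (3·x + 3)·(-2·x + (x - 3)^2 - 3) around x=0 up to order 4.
3·x^3 - 21·x^2 - 6·x + 18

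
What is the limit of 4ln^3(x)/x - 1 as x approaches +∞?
The quotient is an ∞/∞ indeterminate form as x → +∞.
The polynomial denominator x dominates the logarithmic numerator (any positive power of x ≫ ln^3(x) as x → ∞), so the quotient → 0.
Adding the constant: 0 - 1 = -1. Limit = -1.

Final answer: -1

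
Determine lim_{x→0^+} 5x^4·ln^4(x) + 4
The product is a 0·∞ indeterminate form at x → 0⁺.
Rewrite the product as 5·ln^4(x) / x^(-4) and apply L'Hôpital, or use the standard hierarchy x^(-4) ≫ |ln x|^4 as x → 0⁺.
The indeterminate product → 0, so the limit = 4.

Final answer: 4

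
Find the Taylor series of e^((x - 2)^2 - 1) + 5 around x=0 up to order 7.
-5602·x^7·e^(3)/315 + 1847·x^6·e^(3)/90 - 106·x^5·e^(3)/5 + 115·x^4·e^(3)/6 - 44·x^3·e^(3)/3 + 9·x^2·e^(3) - 4·x·e^(3) + 5 + e^(3)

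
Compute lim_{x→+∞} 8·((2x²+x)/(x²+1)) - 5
Evaluate the dominant behaviour as x → +∞; each term tends to a finite value or vanishes.
Limit = 11.

Final answer: 11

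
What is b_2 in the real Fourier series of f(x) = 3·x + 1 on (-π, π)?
b_2 = (1/π) ∫_{-π}^{π} f(x)·sin(2x) dx.
Evaluate the integral (use parity and integration by parts as needed): b_2 = -3.

Final answer: -3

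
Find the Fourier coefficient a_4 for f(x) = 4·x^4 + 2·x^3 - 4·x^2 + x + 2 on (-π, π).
a_4 = (1/π) ∫_{-π}^{π} f(x)·cos(4x) dx.
Evaluate the integral (use parity and integration by parts as needed): a_4 = -7/4 + 2·π^2.

Final answer: -7/4 + 2·π^2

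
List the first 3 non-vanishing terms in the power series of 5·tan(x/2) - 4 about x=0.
5·x^3/24 + 5·x/2 - 4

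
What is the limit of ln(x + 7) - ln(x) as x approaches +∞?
This is an ∞ − ∞ indeterminate form.
Combine the logarithms: ln(x+7) − ln(x) = ln((x+7)/(x)) = ln(1 + 7/(x)) → ln(1) = 0.
Limit = 0.

Final answer: 0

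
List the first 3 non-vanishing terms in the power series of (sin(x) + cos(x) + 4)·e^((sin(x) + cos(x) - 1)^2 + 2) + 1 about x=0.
9·x^2·e^(2)/2 + x·e^(2) + 1 + 5·e^(2)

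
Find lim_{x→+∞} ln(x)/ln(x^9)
This is an ∞/∞ indeterminate form as x → +∞.
Write ln(x^9) = 9·ln(x), reducing the quotient to 1/9.
Limit = 1/9.

Final answer: 1/9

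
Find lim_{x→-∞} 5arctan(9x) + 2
Evaluate the dominant behaviour as x → -∞; each term tends to a finite value or vanishes.
Limit = 2 - 5·π/2.

Final answer: 2 - 5·π/2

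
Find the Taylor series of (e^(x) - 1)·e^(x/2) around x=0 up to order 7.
1093·x^7/322560 + 91·x^6/5760 + 121·x^5/1920 + 5·x^4/24 + 13·x^3/24 + x^2 + x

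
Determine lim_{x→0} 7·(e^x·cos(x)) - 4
Direct substitution at x = 0 gives 3.

Final answer: 3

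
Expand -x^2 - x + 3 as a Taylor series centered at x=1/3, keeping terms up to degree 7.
23/9 - 5·(x - 1/3)/3 - (x - 1/3)^2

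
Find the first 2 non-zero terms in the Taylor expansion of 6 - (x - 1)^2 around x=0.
2·x + 5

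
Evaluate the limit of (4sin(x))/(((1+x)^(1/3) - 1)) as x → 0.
Both numerator and denominator → 0 as x → 0; this is a 0/0 indeterminate form.
Expand each to leading order near x = 0: numerator ~ 4·x, denominator ~ x/3.
The limit of the ratio is 12.

Final answer: 12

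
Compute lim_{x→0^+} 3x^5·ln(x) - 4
The product is a 0·∞ indeterminate form at x → 0⁺.
Rewrite the product as 3·ln(x) / x^(-5) and apply L'Hôpital, or use the standard hierarchy x^(-5) ≫ |ln x| as x → 0⁺.
The indeterminate product → 0, so the limit = -4.

Final answer: -4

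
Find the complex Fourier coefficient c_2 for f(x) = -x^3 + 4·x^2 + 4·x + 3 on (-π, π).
Compute the real Fourier coefficients first: a_2 = 4, b_2 = -11/2 + π^2.
Then c_2 = (a_2 − i·b_2)/2 = 2 - i·π^2/2 + 11·i/4.

Final answer: 2 - i·π^2/2 + 11·i/4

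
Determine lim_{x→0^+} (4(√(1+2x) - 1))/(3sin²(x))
Both numerator and denominator → 0 as x → 0^+; this is a 0/0 indeterminate form.
Expand each to leading order near x = 0: numerator ~ 4·x, denominator ~ 3·x^2.
The limit of the ratio is ∞.

Final answer: ∞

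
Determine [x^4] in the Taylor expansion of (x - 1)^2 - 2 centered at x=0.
Expand to order 4: (x - 1)^2 - 2 = x^2 - 2·x - 1 + O(x^5).
The coefficient of x^4 is 0.

Final answer: 0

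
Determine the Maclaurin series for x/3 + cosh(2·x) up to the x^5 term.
2·x^4/3 + 2·x^2 + x/3 + 1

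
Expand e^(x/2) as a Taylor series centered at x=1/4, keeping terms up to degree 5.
e^(1/8) + e^(1/8)·(x - 1/4)/2 + e^(1/8)·(x - 1/4)^2/8 + e^(1/8)·(x - 1/4)^3/48 + e^(1/8)·(x - 1/4)^4/384 + e^(1/8)·(x - 1/4)^5/3840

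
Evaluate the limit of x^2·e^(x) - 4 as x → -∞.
The product is a 0·∞ indeterminate form at x → -∞.
Rewrite the product as x^2 / e^(-x) (an ∞/∞ form) and apply L'Hôpital, or use the standard hierarchy e^(|x|) ≫ |x^2| as x → -∞.
The indeterminate product → 0, so the limit = -4.

Final answer: -4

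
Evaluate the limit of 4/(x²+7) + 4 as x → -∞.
Evaluate the dominant behaviour as x → -∞; each term tends to a finite value or vanishes.
Limit = 4.

Final answer: 4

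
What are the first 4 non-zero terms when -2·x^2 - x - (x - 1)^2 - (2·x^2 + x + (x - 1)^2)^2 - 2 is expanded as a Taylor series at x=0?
6·x^3 - 10·x^2 + 3·x - 4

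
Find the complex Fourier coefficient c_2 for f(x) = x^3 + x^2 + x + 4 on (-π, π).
Compute the real Fourier coefficients first: a_2 = 1, b_2 = 1/2 - π^2.
Then c_2 = (a_2 − i·b_2)/2 = 1/2 - i/4 + i·π^2/2.

Final answer: 1/2 - i/4 + i·π^2/2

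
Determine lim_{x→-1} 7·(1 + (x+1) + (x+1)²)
Direct substitution at x = -1 gives 7.

Final answer: 7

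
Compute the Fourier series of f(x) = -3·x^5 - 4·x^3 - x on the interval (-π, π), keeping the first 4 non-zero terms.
(-674 - 6·π^4 + 112·π^2)·sin(x) + (-11·π^2 + 35/2 + 3·π^4)·sin(2·x) + (-2·π^4 - 50/27 + 16·π^2/9)·sin(3·x) + (29/64 + π^2/8 + 3·π^4/2)·sin(4·x)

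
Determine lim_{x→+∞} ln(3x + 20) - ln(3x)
This is an ∞ − ∞ indeterminate form.
Combine the logarithms: ln(3x+20) − ln(3x) = ln((3x+20)/(3x)) = ln(1 + 20/(3x)) → ln(1) = 0.
Limit = 0.

Final answer: 0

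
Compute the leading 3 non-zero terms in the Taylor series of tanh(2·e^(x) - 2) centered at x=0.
-7·x^3/3 + x^2 + 2·x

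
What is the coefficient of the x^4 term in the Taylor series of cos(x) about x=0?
Expand to order 4: cos(x) = x^4/24 - x^2/2 + 1 + O(x^5).
The coefficient of x^4 is 1/24.

Final answer: 1/24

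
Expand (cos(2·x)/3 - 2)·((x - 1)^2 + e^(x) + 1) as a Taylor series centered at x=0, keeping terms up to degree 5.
-25·x^5/72 - 29·x^4/72 + 7·x^3/18 - 9·x^2/2 + 5·x/3 - 5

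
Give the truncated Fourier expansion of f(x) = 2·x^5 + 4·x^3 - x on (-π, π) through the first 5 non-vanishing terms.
(-72·π^2 + 4·π^4 + 430)·sin(x) + (-2·π^4 - 8 + 6·π^2)·sin(2·x) + (-8·π^2/27 - 38/81 + 4·π^4/3)·sin(3·x) + (-π^4 - 3·π^2/4 + 25/32)·sin(4·x) + (-394/625 + 24·π^2/25 + 4·π^4/5)·sin(5·x)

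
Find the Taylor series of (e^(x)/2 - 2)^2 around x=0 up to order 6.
7·x^6/360 + x^5/20 + x^4/12 - x^2/2 - 3·x/2 + 9/4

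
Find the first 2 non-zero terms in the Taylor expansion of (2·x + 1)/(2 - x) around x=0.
5·x/4 + 1/2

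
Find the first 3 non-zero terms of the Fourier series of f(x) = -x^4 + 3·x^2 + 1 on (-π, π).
(-60 + 8·π^2)·cos(x) + (6 - 2·π^2)·cos(2·x) - π^4/5 + 1 + π^2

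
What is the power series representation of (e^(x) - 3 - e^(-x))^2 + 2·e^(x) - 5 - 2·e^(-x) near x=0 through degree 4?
4·x^4/3 - 4·x^3/3 + 4·x^2 - 8·x + 4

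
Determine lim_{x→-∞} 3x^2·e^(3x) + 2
The product is a 0·∞ indeterminate form at x → -∞.
Rewrite the product as 3x^2 / e^(-3x) (an ∞/∞ form) and apply L'Hôpital, or use the standard hierarchy e^(3|x|) ≫ |x^2| as x → -∞.
The indeterminate product → 0, so the limit = 2.

Final answer: 2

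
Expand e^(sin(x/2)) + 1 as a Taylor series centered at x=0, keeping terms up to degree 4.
-x^4/128 + x^2/8 + x/2 + 2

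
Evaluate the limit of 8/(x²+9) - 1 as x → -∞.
Evaluate the dominant behaviour as x → -∞; each term tends to a finite value or vanishes.
Limit = -1.

Final answer: -1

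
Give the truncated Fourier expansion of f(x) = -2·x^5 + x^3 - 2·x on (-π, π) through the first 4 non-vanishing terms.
(-496 - 4·π^4 + 82·π^2)·sin(x) + (-11·π^2 + 37/2 + 2·π^4)·sin(2·x) + (-4·π^4/3 - 304/81 + 98·π^2/27)·sin(3·x) + (-7·π^2/4 + 53/32 + π^4)·sin(4·x)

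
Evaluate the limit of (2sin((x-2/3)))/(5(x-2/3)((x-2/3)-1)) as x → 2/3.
Both numerator and denominator → 0 as x → 2/3; this is a 0/0 indeterminate form.
Expand each to leading order near x = 2/3: numerator ~ 2·(x - 2/3), denominator ~ -5·(x - 2/3).
The limit of the ratio is -2/5.

Final answer: -2/5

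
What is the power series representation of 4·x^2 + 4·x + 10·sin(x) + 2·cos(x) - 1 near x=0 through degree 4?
x^4/12 - 5·x^3/3 + 3·x^2 + 14·x + 1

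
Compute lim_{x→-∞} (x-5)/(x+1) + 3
Evaluate the dominant behaviour as x → -∞; each term tends to a finite value or vanishes.
Limit = 4.

Final answer: 4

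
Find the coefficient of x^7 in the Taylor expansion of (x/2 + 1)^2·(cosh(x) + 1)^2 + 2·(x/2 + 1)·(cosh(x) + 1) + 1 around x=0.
Expand to order 7: (x/2 + 1)^2·(cosh(x) + 1)^2 + 2·(x/2 + 1)·(cosh(x) + 1) + 1 = 7·x^7/144 + 37·x^6/240 + 11·x^5/24 + x^4 + 5·x^3/2 + 4·x^2 + 6·x + 9 + O(x^8).
The coefficient of x^7 is 7/144.

Final answer: 7/144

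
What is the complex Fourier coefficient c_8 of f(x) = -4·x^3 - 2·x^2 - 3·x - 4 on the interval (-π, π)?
Compute the real Fourier coefficients first: a_8 = -1/8, b_8 = 21/32 + π^2.
Then c_8 = (a_8 − i·b_8)/2 = -1/16 - i·π^2/2 - 21·i/64.

Final answer: -1/16 - i·π^2/2 - 21·i/64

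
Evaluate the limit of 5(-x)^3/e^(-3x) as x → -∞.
This is an ∞/∞ indeterminate form as x → -∞.
Compare growth rates of the dominant terms (exponentials ≫ polynomials ≫ logarithms), or apply L'Hôpital's rule; the quotient → 0.
Limit = 0.

Final answer: 0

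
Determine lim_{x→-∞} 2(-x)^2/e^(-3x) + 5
The quotient is an ∞/∞ indeterminate form as x → -∞.
Compare growth rates of the dominant terms (exponentials ≫ polynomials ≫ logarithms), or apply L'Hôpital's rule; the quotient → 0.
Adding the constant: 0 + 5 = 5. Limit = 5.

Final answer: 5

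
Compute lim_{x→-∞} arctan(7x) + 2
Evaluate the dominant behaviour as x → -∞; each term tends to a finite value or vanishes.
Limit = 2 - π/2.

Final answer: 2 - π/2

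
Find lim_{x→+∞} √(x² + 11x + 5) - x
This is an ∞ − ∞ indeterminate form.
Multiply and divide by the conjugate √(x²+11x + 5) + x; the x² terms cancel, leaving (11x + 5)/(√(x²+11x + 5)+x) → 11/2.
Limit = 11/2.

Final answer: 11/2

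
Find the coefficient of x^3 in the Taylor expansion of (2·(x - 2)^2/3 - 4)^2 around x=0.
Expand to order 3: (2·(x - 2)^2/3 - 4)^2 = -32·x^3/9 + 16·x^2/3 + 64·x/9 + 16/9 + O(x^4).
The coefficient of x^3 is -32/9.

Final answer: -32/9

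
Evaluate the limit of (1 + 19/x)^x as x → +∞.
As x → +∞: this is the defining limit (1 + 19/x)^x → e^19.
Limit = e^(19).

Final answer: e^(19)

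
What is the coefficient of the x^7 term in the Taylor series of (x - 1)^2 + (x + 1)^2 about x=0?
Expand to order 7: (x - 1)^2 + (x + 1)^2 = 2·x^2 + 2 + O(x^8).
The coefficient of x^7 is 0.

Final answer: 0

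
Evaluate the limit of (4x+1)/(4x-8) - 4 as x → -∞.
Evaluate the dominant behaviour as x → -∞; each term tends to a finite value or vanishes.
Limit = -3.

Final answer: -3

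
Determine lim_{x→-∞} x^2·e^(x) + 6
The product is a 0·∞ indeterminate form at x → -∞.
Rewrite the product as x^2 / e^(-x) (an ∞/∞ form) and apply L'Hôpital, or use the standard hierarchy e^(|x|) ≫ |x^2| as x → -∞.
The indeterminate product → 0, so the limit = 6.

Final answer: 6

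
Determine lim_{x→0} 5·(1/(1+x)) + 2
Direct substitution at x = 0 gives 7.

Final answer: 7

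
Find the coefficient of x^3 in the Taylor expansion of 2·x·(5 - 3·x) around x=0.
Expand to order 3: 2·x·(5 - 3·x) = -6·x^2 + 10·x + O(x^4).
The coefficient of x^3 is 0.

Final answer: 0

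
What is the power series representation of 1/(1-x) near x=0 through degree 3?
x^3 + x^2 + x + 1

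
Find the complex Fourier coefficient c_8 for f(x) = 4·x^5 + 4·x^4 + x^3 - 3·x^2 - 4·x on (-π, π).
Compute the real Fourier coefficients first: a_8 = -15/64 + π^2/2, b_8 = -π^4 + π^2/16 + 509/512.
Then c_8 = (a_8 − i·b_8)/2 = -15/128 + π^2/4 - 509·i/1024 - i·π^2/32 + i·π^4/2.

Final answer: -15/128 + π^2/4 - 509·i/1024 - i·π^2/32 + i·π^4/2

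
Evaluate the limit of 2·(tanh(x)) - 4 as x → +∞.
Evaluate the dominant behaviour as x → +∞; each term tends to a finite value or vanishes.
Limit = -2.

Final answer: -2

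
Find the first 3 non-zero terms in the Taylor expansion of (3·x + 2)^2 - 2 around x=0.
9·x^2 + 12·x + 2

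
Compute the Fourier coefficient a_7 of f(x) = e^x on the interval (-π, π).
a_7 = (1/π) ∫_{-π}^{π} f(x)·cos(7x) dx.
Evaluate the integral (use parity and integration by parts as needed): a_7 = (1 - e^(2·π))·e^(-π)/(50·π).

Final answer: (1 - e^(2·π))·e^(-π)/(50·π)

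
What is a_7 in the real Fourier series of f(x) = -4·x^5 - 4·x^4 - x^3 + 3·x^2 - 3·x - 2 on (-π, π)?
a_7 = (1/π) ∫_{-π}^{π} f(x)·cos(7x) dx.
Evaluate the integral (use parity and integration by parts as needed): a_7 = -780/2401 + 32·π^2/49.

Final answer: -780/2401 + 32·π^2/49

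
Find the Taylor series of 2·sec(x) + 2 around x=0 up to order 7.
61·x^6/360 + 5·x^4/12 + x^2 + 4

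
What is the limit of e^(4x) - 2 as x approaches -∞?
Evaluate the dominant behaviour as x → -∞; each term tends to a finite value or vanishes.
Limit = -2.

Final answer: -2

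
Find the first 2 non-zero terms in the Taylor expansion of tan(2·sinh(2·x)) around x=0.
24·x^3 + 4·x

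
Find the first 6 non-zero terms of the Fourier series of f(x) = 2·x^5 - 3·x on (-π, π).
(-80·π^2 + 4·π^4 + 474)·sin(x) + (-2·π^4 - 12 + 10·π^2)·sin(2·x) + (-80·π^2/27 - 2/81 + 4·π^4/3)·sin(3·x) + (-π^4 + 33/32 + 5·π^2/4)·sin(4·x) + (-16·π^2/25 - 654/625 + 4·π^4/5)·sin(5·x) + (-2·π^4/3 + 76/81 + 10·π^2/27)·sin(6·x)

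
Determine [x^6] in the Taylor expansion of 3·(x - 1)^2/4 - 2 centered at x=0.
Expand to order 6: 3·(x - 1)^2/4 - 2 = 3·x^2/4 - 3·x/2 - 5/4 + O(x^7).
The coefficient of x^6 is 0.

Final answer: 0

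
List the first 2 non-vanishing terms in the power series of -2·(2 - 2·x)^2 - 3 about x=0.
16·x - 11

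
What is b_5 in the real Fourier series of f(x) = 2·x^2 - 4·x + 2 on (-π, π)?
b_5 = (1/π) ∫_{-π}^{π} f(x)·sin(5x) dx.
Evaluate the integral (use parity and integration by parts as needed): b_5 = -8/5.

Final answer: -8/5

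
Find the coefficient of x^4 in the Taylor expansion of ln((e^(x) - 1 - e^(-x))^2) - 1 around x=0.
Expand to order 4: ln((e^(x) - 1 - e^(-x))^2) - 1 = -28·x^4/3 - 6·x^3 - 4·x^2 - 4·x - 1 + O(x^5).
The coefficient of x^4 is -28/3.

Final answer: -28/3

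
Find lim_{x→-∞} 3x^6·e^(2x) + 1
The product is a 0·∞ indeterminate form at x → -∞.
Rewrite the product as 3x^6 / e^(-2x) (an ∞/∞ form) and apply L'Hôpital, or use the standard hierarchy e^(2|x|) ≫ |x^6| as x → -∞.
The indeterminate product → 0, so the limit = 1.

Final answer: 1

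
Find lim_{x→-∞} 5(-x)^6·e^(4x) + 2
The product is a 0·∞ indeterminate form at x → -∞.
Rewrite the product as 5(-x)^6 / e^(-4x) (an ∞/∞ form) and apply L'Hôpital, or use the standard hierarchy e^(4|x|) ≫ |(-x)^6| as x → -∞.
The indeterminate product → 0, so the limit = 2.

Final answer: 2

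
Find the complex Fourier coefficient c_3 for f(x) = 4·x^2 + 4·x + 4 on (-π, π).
Compute the real Fourier coefficients first: a_3 = -16/9, b_3 = 8/3.
Then c_3 = (a_3 − i·b_3)/2 = -8/9 - 4·i/3.

Final answer: -8/9 - 4·i/3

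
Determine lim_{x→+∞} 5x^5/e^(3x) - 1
The quotient is an ∞/∞ indeterminate form as x → +∞.
The exponential denominator e^(3x) dominates the polynomial numerator (e^x ≫ x^5 as x → ∞), so the quotient → 0.
Adding the constant: 0 - 1 = -1. Limit = -1.

Final answer: -1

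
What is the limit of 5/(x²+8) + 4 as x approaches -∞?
Evaluate the dominant behaviour as x → -∞; each term tends to a finite value or vanishes.
Limit = 4.

Final answer: 4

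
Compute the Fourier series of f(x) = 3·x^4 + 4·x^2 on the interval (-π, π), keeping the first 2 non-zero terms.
(128 - 24·π^2)·cos(x) + 4·π^2/3 + 3·π^4/5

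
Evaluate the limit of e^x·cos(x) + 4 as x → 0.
Direct substitution at x = 0 gives 5.

Final answer: 5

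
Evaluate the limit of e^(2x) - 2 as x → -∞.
Evaluate the dominant behaviour as x → -∞; each term tends to a finite value or vanishes.
Limit = -2.

Final answer: -2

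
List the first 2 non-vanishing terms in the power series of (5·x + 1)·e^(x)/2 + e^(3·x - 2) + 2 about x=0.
x·(3·e^(-2) + 3) + e^(-2) + 5/2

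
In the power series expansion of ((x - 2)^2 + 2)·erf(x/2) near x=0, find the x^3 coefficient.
Expand to order 3: ((x - 2)^2 + 2)·erf(x/2) = x^3/(2·√(π)) - 4·x^2/√(π) + 6·x/√(π) + O(x^4).
The coefficient of x^3 is 1/(2·√(π)).

Final answer: 1/(2·√(π))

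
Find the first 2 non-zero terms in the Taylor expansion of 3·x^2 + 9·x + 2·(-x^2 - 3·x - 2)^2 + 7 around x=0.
33·x + 15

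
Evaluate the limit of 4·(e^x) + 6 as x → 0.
Direct substitution at x = 0 gives 10.

Final answer: 10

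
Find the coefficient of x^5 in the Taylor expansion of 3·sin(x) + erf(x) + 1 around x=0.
Expand to order 5: 3·sin(x) + erf(x) + 1 = x^5·(1/40 + 1/(5·√(π))) + x^3·(-1/2 - 2/(3·√(π))) + x·(2/√(π) + 3) + 1 + O(x^6).
The coefficient of x^5 is 1/40 + 1/(5·√(π)).

Final answer: 1/40 + 1/(5·√(π))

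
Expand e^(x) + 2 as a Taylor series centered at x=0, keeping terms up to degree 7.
x^7/5040 + x^6/720 + x^5/120 + x^4/24 + x^3/6 + x^2/2 + x + 3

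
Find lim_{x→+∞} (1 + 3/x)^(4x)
As x → +∞: write (1 + 3/x)^(4x) = ((1 + 3/x)^x)^4 → (e^3)^4 = e^12.
Limit = e^(12).

Final answer: e^(12)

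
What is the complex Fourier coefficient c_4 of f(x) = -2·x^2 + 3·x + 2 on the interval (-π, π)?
Compute the real Fourier coefficients first: a_4 = -1/2, b_4 = -3/2.
Then c_4 = (a_4 − i·b_4)/2 = -1/4 + 3·i/4.

Final answer: -1/4 + 3·i/4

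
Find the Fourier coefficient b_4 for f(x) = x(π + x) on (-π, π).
b_4 = (1/π) ∫_{-π}^{π} f(x)·sin(4x) dx.
Evaluate the integral (use parity and integration by parts as needed): b_4 = -π/2.

Final answer: -π/2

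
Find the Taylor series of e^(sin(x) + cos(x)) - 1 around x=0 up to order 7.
e·x^7/720 + 71·e·x^6/720 + e·x^5/10 - 5·e·x^4/24 - e·x^3/2 + e·x - 1 + e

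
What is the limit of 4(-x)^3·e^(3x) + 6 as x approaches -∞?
The product is a 0·∞ indeterminate form at x → -∞.
Rewrite the product as 4(-x)^3 / e^(-3x) (an ∞/∞ form) and apply L'Hôpital, or use the standard hierarchy e^(3|x|) ≫ |(-x)^3| as x → -∞.
The indeterminate product → 0, so the limit = 6.

Final answer: 6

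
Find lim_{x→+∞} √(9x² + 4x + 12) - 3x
As x → +∞: multiply by the conjugate to get (4x+12)/(√(9x²+4x+12)+3x); the denominator ~ 6x, so the limit is 4/6 = 2/3.
Limit = 2/3.

Final answer: 2/3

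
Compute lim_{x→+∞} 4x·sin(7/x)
As x → +∞: let u = 7/x → 0⁺; then 4·x·sin(7/x) = 4·7·sin(u)/u → 4·7·1 = 28.
Limit = 28.

Final answer: 28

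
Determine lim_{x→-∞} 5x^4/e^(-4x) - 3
The quotient is an ∞/∞ indeterminate form as x → -∞.
Compare growth rates of the dominant terms (exponentials ≫ polynomials ≫ logarithms), or apply L'Hôpital's rule; the quotient → 0.
Adding the constant: 0 - 3 = -3. Limit = -3.

Final answer: -3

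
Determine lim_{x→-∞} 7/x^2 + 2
Evaluate the dominant behaviour as x → -∞; each term tends to a finite value or vanishes.
Limit = 2.

Final answer: 2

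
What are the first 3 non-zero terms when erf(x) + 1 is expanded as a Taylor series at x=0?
-2·x^3/(3·√(π)) + 2·x/√(π) + 1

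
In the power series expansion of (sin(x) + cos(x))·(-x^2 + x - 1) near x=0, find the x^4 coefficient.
Expand to order 4: (sin(x) + cos(x))·(-x^2 + x - 1) = 7·x^4/24 - 4·x^3/3 + x^2/2 - 1 + O(x^5).
The coefficient of x^4 is 7/24.

Final answer: 7/24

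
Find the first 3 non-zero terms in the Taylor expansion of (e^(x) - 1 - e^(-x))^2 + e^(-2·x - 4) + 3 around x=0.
x^2·(2·e^(-4) + 4) + x·(-4 - 2·e^(-4)) + e^(-4) + 4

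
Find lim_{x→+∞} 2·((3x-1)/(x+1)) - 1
Evaluate the dominant behaviour as x → +∞; each term tends to a finite value or vanishes.
Limit = 5.

Final answer: 5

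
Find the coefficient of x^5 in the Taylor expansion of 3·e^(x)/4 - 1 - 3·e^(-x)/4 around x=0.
Expand to order 5: 3·e^(x)/4 - 1 - 3·e^(-x)/4 = x^5/80 + x^3/4 + 3·x/2 - 1 + O(x^6).
The coefficient of x^5 is 1/80.

Final answer: 1/80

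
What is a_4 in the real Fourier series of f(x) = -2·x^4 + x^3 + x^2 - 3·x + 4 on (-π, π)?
a_4 = (1/π) ∫_{-π}^{π} f(x)·cos(4x) dx.
Evaluate the integral (use parity and integration by parts as needed): a_4 = 5/8 - π^2.

Final answer: 5/8 - π^2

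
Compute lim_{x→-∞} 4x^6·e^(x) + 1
The product is a 0·∞ indeterminate form at x → -∞.
Rewrite the product as 4x^6 / e^(-x) (an ∞/∞ form) and apply L'Hôpital, or use the standard hierarchy e^(|x|) ≫ |x^6| as x → -∞.
The indeterminate product → 0, so the limit = 1.

Final answer: 1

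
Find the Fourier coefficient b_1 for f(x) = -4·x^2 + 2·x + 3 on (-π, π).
b_1 = (1/π) ∫_{-π}^{π} f(x)·sin(1x) dx.
Evaluate the integral (use parity and integration by parts as needed): b_1 = 4.

Final answer: 4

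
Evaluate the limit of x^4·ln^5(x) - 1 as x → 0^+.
The product is a 0·∞ indeterminate form at x → 0⁺.
Rewrite the product as ln^5(x) / x^(-4) and apply L'Hôpital, or use the standard hierarchy x^(-4) ≫ |ln x|^5 as x → 0⁺.
The indeterminate product → 0, so the limit = -1.

Final answer: -1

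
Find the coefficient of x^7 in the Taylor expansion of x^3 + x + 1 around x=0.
Expand to order 7: x^3 + x + 1 = x^3 + x + 1 + O(x^8).
The coefficient of x^7 is 0.

Final answer: 0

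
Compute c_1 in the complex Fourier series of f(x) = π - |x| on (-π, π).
Compute the real Fourier coefficients first: a_1 = 4/π, b_1 = 0.
Then c_1 = (a_1 − i·b_1)/2 = 2/π.

Final answer: 2/π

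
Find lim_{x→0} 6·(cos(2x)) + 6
Direct substitution at x = 0 gives 12.

Final answer: 12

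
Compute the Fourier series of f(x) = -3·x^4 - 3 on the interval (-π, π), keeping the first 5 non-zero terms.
(-144 + 24·π^2)·cos(x) + (9 - 6·π^2)·cos(2·x) + (-16/9 + 8·π^2/3)·cos(3·x) + (9/16 - 3·π^2/2)·cos(4·x) - 3·π^4/5 - 3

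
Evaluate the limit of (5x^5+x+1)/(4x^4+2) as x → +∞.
This is an ∞/∞ indeterminate form as x → +∞.
Divide numerator and denominator by x^5 and let the lower-order terms vanish; the numerator's degree 5 exceeds the denominator's degree 4, so the quotient diverges.
Limit = ∞.

Final answer: ∞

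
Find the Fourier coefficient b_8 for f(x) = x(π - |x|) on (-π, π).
b_8 = (1/π) ∫_{-π}^{π} f(x)·sin(8x) dx.
Evaluate the integral (use parity and integration by parts as needed): b_8 = 0.

Final answer: 0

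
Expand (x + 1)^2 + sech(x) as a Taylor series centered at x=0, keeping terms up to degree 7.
-61·x^6/720 + 5·x^4/24 + x^2/2 + 2·x + 2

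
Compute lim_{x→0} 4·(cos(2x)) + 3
Direct substitution at x = 0 gives 7.

Final answer: 7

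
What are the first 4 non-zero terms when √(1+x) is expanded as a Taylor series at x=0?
x^3/16 - x^2/8 + x/2 + 1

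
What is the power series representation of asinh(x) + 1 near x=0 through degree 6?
3·x^5/40 - x^3/6 + x + 1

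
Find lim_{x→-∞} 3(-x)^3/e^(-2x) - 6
The quotient is an ∞/∞ indeterminate form as x → -∞.
Compare growth rates of the dominant terms (exponentials ≫ polynomials ≫ logarithms), or apply L'Hôpital's rule; the quotient → 0.
Adding the constant: 0 - 6 = -6. Limit = -6.

Final answer: -6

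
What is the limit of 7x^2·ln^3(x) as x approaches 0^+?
This is a 0·∞ indeterminate form at x → 0⁺.
Rewrite the product as 7·ln^3(x) / x^(-2) and apply L'Hôpital, or use the standard hierarchy x^(-2) ≫ |ln x|^3 as x → 0⁺.
The indeterminate product → 0, so the limit = 0.

Final answer: 0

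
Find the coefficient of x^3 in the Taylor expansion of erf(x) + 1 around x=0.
Expand to order 3: erf(x) + 1 = -2·x^3/(3·√(π)) + 2·x/√(π) + 1 + O(x^4).
The coefficient of x^3 is -2/(3·√(π)).

Final answer: -2/(3·√(π))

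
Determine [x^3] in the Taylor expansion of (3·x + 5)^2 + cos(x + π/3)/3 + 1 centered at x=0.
Expand to order 3: (3·x + 5)^2 + cos(x + π/3)/3 + 1 = √(3)·x^3/36 + 107·x^2/12 + x·(30 - √(3)/6) + 157/6 + O(x^4).
The coefficient of x^3 is √(3)/36.

Final answer: √(3)/36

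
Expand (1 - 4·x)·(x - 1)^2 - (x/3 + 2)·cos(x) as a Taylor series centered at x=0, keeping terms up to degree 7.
x^7/2160 + x^6/360 - x^5/72 - x^4/12 - 23·x^3/6 + 10·x^2 - 19·x/3 - 1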